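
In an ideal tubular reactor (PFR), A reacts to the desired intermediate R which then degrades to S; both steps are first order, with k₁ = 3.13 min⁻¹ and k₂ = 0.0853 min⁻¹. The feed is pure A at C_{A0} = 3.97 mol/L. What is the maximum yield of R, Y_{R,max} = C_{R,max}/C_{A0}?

0.904

Evaluating C_R at τ_opt = ln(k₂/k₁)/(k₂−k₁) gives C_{R,max}/C_{A0} = (k₁/k₂)^[k₂/(k₂−k₁)].
= (3.13/0.0853)^(0.0853/(0.0853−3.13)) = (36.69)^(-0.02802) = 0.9040.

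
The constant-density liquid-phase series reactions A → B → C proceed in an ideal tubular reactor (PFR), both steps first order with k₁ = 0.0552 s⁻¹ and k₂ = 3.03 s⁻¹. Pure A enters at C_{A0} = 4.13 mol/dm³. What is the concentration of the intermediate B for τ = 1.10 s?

For first-order series with pure A initially, C_B(τ) = k₁C_{A0}/(k₂−k₁)·(e^(−k₁τ) − e^(−k₂τ)).
e^(−k₁τ) = e^(−0.0552×1.10) = e^(−0.06072) = 0.9411; e^(−k₂τ) = e^(−3.333) = 0.03569.
C_B = 0.0552×4.13/(3.03−0.0552) × (0.9411−0.03569) = 0.07664×0.9054 = 0.06939 mol/dm³.

0.0694 mol/dm³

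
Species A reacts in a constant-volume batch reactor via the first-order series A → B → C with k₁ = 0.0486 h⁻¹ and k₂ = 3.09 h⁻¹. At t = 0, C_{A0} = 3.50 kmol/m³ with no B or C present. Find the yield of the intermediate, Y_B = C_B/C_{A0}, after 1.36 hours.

Solving the coupled first-order balances gives C_B(t) = [k₁/(k₂−k₁)]·C_{A0}·(e^(−k₁t) − e^(−k₂t)).
e^(−k₁t) = e^(−0.0486×1.36) = e^(−0.06610) = 0.9360; e^(−k₂t) = e^(−4.202) = 0.01496.
C_B = 0.0486×3.50/(3.09−0.0486) × (0.9360−0.01496) = 0.05593×0.9211 = 0.05151 kmol/m³.
Y_B = C_B/C_{A0} = 0.05151/3.50 = 0.0147.

0.0147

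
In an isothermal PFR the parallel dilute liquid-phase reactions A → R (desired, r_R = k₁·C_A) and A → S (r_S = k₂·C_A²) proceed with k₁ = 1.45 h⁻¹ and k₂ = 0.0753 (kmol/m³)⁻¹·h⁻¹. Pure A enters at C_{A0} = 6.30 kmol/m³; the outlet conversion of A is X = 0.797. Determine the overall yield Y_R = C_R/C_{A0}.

C_A = C_{A0}(1−X) = 1.279 kmol/m³.
Along a PFR/batch, dC_R/dC_A = −r_R/(r_R+r_S) = −k₁/(k₁+k₂·C_A).
Integrating from C_{A0} to C_A: C_R = (1.45/0.0753)·ln[(1.45+0.0753·6.30)/(1.45+0.0753·1.28)] = 19.26·ln(1.924/1.546) = 4.212 kmol/m³.
Y_R = C_R/C_{A0} = 4.212/6.30 = 0.669.

0.669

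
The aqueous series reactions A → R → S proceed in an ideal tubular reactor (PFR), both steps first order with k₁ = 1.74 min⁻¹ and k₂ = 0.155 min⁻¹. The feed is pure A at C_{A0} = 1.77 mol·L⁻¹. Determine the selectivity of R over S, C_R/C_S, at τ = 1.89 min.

The intermediate concentration in a first-order A→B→C sequence is C_R = k₁C_{A0}(e^(−k₁τ) − e^(−k₂τ))/(k₂−k₁).
e^(−k₁τ) = e^(−1.74×1.89) = e^(−3.289) = 0.03731; e^(−k₂τ) = e^(−0.2929) = 0.7461.
C_R = 1.74×1.77/(0.155−1.74) × (0.03731−0.7461) = (-1.943)×(-0.7088) = 1.377 mol·L⁻¹.
C_A = C_{A0}e^(−k₁τ) = 0.06603 mol·L⁻¹, so C_S = C_{A0}−C_A−C_R = 0.3268 mol·L⁻¹; C_R/C_S = 4.21.

4.21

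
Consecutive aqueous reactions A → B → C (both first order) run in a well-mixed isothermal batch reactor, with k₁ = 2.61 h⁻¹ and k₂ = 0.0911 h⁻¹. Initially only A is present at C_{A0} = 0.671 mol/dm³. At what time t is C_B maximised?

1.33 h

Setting dC_B/dt = 0 gives t_opt = ln(k₂/k₁)/(k₂−k₁).
= ln(0.0911/2.61)/(0.0911−2.61) = ln(0.03490)/-2.519 = -3.355/-2.519 = 1.33 h.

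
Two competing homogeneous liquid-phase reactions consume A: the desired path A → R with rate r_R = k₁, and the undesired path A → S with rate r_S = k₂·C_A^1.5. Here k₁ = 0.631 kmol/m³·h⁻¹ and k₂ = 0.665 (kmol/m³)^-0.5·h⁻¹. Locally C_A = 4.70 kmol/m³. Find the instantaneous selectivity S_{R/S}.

0.0931

S_{R/S} = r_R/r_S = (k₁)/(k₂·C_A^1.5) = (k₁/k₂)·C_A^-1.5.
= (0.631) / (0.665×4.700^1.5) = 0.6310/6.776 = 0.0931.
The undesired path is higher order in A, so low C_A (CSTR or dilute feed) favours R.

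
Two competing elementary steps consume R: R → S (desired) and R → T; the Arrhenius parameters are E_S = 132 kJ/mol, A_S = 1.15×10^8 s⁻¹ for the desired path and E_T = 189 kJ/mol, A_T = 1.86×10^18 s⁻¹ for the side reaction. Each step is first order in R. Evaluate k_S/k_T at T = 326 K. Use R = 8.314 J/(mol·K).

0.0841

Since both paths have the same order in R, the concentration cancels and S_{S/T} = k_S/k_T = (A_S/A_T)·exp[(E_T−E_S)/(RT)].
(E_T−E_S)/(RT) = (189−132)×10³/(8.314×326) = 57000/2710 = 21.03.
k_S/k_T = (1.15×10^8/1.86×10^18)·exp(21.03) = 6.183×10^-11 × 1.360×10^9 = 0.0841.
Since E_S < E_T, lowering the temperature improves selectivity toward S.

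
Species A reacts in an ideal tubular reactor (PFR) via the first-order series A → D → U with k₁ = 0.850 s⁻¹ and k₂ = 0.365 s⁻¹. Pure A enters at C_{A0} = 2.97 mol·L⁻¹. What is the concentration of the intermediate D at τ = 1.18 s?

1.47 mol·L⁻¹

Solving the coupled first-order balances gives C_D(τ) = [k₁/(k₂−k₁)]·C_{A0}·(e^(−k₁τ) − e^(−k₂τ)).
e^(−k₁τ) = e^(−0.850×1.18) = e^(−1.003) = 0.3668; e^(−k₂τ) = e^(−0.4307) = 0.6501.
C_D = 0.850×2.97/(0.365−0.850) × (0.3668−0.6501) = (-5.205)×(-0.2833) = 1.474 mol·L⁻¹.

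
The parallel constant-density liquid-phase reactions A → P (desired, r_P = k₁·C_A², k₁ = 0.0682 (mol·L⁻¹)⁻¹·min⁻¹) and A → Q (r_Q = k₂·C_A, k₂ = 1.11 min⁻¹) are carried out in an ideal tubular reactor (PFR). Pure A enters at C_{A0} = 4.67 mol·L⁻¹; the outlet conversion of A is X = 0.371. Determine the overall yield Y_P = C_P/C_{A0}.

0.0701

C_A = C_{A0}(1−X) = 2.937 mol·L⁻¹.
Along a PFR/batch, dC_Q/dC_A = −r_Q/(r_P+r_Q) = −k₂/(k₂+k₁·C_A).
Integrating from C_{A0} to C_A: C_Q = (1.11/0.0682)·ln[(1.11+0.0682·4.67)/(1.11+0.0682·2.94)] = 16.28·ln(1.428/1.310) = 1.405 mol·L⁻¹.
Then C_P = (C_{A0}−C_A) − C_Q = 1.733 − 1.405 = 0.3273 mol·L⁻¹.
Y_P = C_P/C_{A0} = 0.3273/4.67 = 0.0701.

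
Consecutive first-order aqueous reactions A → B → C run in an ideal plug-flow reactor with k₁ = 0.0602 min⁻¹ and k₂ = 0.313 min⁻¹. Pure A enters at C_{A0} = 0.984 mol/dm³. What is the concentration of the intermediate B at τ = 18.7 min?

For first-order series with pure A initially, C_B(τ) = k₁C_{A0}/(k₂−k₁)·(e^(−k₁τ) − e^(−k₂τ)).
e^(−k₁τ) = e^(−0.0602×18.7) = e^(−1.126) = 0.3244; e^(−k₂τ) = e^(−5.853) = 0.002871.
C_B = 0.0602×0.984/(0.313−0.0602) × (0.3244−0.002871) = 0.2343×0.3215 = 0.07534 mol/dm³.

0.0753 mol/dm³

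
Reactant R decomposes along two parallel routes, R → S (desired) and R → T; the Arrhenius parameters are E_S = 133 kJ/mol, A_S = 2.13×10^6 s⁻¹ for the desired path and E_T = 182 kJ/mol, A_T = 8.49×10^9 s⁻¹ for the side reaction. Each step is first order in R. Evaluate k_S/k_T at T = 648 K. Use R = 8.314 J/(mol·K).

2.24

With equal orders, S_{S/T} = k_S/k_T = (A_S/A_T)·exp[(E_T−E_S)/(RT)].
(E_T−E_S)/(RT) = (182−133)×10³/(8.314×648) = 49000/5387 = 9.095.
k_S/k_T = (2.13×10^6/8.49×10^9)·exp(9.095) = 2.509×10^-4 × 8912 = 2.24.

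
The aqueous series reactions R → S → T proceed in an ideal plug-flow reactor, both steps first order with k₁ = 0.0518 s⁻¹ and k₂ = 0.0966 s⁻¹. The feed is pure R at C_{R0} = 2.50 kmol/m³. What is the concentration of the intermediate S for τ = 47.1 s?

0.221 kmol/m³

Solving the coupled first-order balances gives C_S(τ) = [k₁/(k₂−k₁)]·C_{R0}·(e^(−k₁τ) − e^(−k₂τ)).
e^(−k₁τ) = e^(−0.0518×47.1) = e^(−2.440) = 0.08718; e^(−k₂τ) = e^(−4.550) = 0.01057.
C_S = 0.0518×2.50/(0.0966−0.0518) × (0.08718−0.01057) = 2.891×0.07661 = 0.2215 kmol/m³.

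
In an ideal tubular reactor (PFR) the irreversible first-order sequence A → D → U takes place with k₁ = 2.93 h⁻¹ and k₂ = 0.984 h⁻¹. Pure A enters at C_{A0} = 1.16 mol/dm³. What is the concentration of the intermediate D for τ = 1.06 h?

0.537 mol/dm³

The intermediate concentration in a first-order A→B→C sequence is C_D = k₁C_{A0}(e^(−k₁τ) − e^(−k₂τ))/(k₂−k₁).
e^(−k₁τ) = e^(−2.93×1.06) = e^(−3.106) = 0.04479; e^(−k₂τ) = e^(−1.043) = 0.3524.
C_D = 2.93×1.16/(0.984−2.93) × (0.04479−0.3524) = (-1.747)×(-0.3076) = 0.5372 mol/dm³.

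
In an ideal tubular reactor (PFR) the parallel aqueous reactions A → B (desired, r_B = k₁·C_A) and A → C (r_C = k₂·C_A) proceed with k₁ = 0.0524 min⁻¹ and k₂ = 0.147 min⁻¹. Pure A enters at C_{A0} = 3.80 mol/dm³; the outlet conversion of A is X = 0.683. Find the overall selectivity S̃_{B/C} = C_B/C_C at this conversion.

0.356

C_A = C_{A0}(1−X) = 1.205 mol/dm³.
Both paths are first order in A, so the instantaneous fraction to B is constant: dC_B/d(−C_A) = k₁/(k₁+k₂) = 0.2628.
C_B = 0.2628·(C_{A0}−C_A) = 0.2628×2.595 = 0.682 mol/dm³.
C_C = (C_{A0}−C_A)−C_B = 1.913 mol/dm³; S̃_{B/C} = 0.6820/1.913 = 0.356.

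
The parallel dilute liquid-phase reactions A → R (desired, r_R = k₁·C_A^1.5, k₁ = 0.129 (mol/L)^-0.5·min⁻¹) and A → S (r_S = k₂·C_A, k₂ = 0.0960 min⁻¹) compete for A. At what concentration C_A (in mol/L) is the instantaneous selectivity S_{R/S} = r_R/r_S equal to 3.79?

S_{R/S} = (k₁/k₂)·C_A^0.5 ⇒ C_A = (S·k₂/k₁)^(2).
= (3.79×0.0960/0.129)^(2) = (2.820)^(2) = 7.96 mol/L.

7.96 mol/L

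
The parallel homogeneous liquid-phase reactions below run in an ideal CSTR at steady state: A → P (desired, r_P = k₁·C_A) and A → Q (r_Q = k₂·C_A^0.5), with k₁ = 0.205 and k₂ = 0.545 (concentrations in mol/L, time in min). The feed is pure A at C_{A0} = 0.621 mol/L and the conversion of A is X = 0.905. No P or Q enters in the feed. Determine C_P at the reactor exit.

0.0470 mol/L

Exit C_A = C_{A0}(1−X) = 0.621×0.0950 = 0.05899 mol/L.
In a CSTR the entire volume is at exit conditions, so r_P = 0.205×0.05899 = 0.01209 and r_Q = 0.545×0.05899^0.5 = 0.1324.
Fraction of consumed A going to P: r_P/(r_P+r_Q) = 0.08371.
C_P = 0.08371·C_{A0}·X = 0.08371×0.621×0.905 = 0.0470 mol/L.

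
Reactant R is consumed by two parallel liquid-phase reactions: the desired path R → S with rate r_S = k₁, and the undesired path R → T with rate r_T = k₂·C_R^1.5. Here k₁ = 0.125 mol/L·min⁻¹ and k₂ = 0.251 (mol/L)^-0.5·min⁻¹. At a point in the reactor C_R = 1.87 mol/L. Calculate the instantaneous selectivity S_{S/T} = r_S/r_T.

S_{S/T} = r_S/r_T = (k₁)/(k₂·C_R^1.5) = (k₁/k₂)·C_R^-1.5.
= (0.125) / (0.251×1.870^1.5) = 0.1250/0.6419 = 0.195.
The undesired path is higher order in R, so low C_R (CSTR or dilute feed) favours S.

0.195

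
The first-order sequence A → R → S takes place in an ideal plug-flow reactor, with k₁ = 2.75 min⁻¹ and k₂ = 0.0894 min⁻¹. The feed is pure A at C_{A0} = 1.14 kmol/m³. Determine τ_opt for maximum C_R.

1.29 min

Setting dC_R/dτ = 0 gives τ_opt = ln(k₂/k₁)/(k₂−k₁).
= ln(0.0894/2.75)/(0.0894−2.75) = ln(0.03251)/-2.661 = -3.426/-2.661 = 1.29 min.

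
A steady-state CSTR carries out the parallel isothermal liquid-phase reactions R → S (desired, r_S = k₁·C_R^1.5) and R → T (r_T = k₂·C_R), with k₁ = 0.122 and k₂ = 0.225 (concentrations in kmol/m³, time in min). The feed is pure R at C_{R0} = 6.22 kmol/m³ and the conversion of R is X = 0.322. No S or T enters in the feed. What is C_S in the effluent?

1.06 kmol/m³

Exit C_R = C_{R0}(1−X) = 6.22×0.678 = 4.217 kmol/m³.
Rates in a CSTR are evaluated at the outlet concentration: r_S = 0.122×4.217^1.5 = 1.057, r_T = 0.225×4.217 = 0.9489.
Fraction of consumed R going to S: r_S/(r_S+r_T) = 0.5268.
C_S = 0.5268·C_{R0}·X = 0.5268×6.22×0.322 = 1.06 kmol/m³.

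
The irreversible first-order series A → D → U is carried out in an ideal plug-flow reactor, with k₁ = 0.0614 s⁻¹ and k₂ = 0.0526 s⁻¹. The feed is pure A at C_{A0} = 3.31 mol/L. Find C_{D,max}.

Evaluating C_D at τ_opt = ln(k₂/k₁)/(k₂−k₁) gives C_{D,max}/C_{A0} = (k₁/k₂)^[k₂/(k₂−k₁)].
= (0.0614/0.0526)^(0.0526/(0.0526−0.0614)) = (1.167)^(-5.977) = 0.3967.
C_{D,max} = 0.3967×3.31 = 1.31 mol/L.

1.31 mol/L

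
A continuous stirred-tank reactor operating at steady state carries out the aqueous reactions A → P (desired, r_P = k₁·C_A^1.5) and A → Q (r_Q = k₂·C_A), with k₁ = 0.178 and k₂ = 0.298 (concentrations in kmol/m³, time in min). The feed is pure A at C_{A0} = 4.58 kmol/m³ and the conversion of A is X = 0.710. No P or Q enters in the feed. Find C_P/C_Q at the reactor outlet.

0.688

Exit C_A = C_{A0}(1−X) = 4.58×0.290 = 1.328 kmol/m³.
In a CSTR the entire volume is at exit conditions, so r_P = 0.178×1.328^1.5 = 0.2725 and r_Q = 0.298×1.328 = 0.3958.
Overall selectivity = C_P/C_Q = r_Pτ/(r_Qτ) = r_P/r_Q = 0.688.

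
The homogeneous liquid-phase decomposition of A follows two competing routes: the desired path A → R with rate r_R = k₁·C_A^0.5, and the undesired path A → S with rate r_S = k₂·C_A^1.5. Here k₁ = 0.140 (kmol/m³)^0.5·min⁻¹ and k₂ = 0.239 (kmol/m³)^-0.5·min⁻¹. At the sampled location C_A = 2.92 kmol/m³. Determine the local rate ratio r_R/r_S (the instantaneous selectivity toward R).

S_{R/S} = r_R/r_S = (k₁·C_A^0.5)/(k₂·C_A^1.5) = (k₁/k₂)·C_A⁻¹.
= (0.140×2.920^0.5) / (0.239×2.920^1.5) = 0.2392/1.193 = 0.201.

0.201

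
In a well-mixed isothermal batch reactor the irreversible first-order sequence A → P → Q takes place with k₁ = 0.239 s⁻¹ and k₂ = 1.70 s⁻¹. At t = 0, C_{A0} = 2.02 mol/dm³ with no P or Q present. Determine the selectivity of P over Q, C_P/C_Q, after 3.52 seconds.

The intermediate concentration in a first-order A→B→C sequence is C_P = k₁C_{A0}(e^(−k₁t) − e^(−k₂t))/(k₂−k₁).
e^(−k₁t) = e^(−0.239×3.52) = e^(−0.8413) = 0.4312; e^(−k₂t) = e^(−5.984) = 0.002519.
C_P = 0.239×2.02/(1.70−0.239) × (0.4312−0.002519) = 0.3304×0.4286 = 0.1416 mol/dm³.
C_A = C_{A0}e^(−k₁t) = 0.8709 mol/dm³, so C_Q = C_{A0}−C_A−C_P = 1.007 mol/dm³; C_P/C_Q = 0.141.

0.141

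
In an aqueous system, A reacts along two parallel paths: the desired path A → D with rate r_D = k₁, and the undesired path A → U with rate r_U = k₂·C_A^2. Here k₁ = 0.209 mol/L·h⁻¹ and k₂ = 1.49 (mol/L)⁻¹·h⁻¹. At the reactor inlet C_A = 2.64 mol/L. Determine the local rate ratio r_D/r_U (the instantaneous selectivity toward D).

0.0201

S_{D/U} = r_D/r_U = (k₁)/(k₂·C_A^2) = (k₁/k₂)·C_A^-2.
= (0.209) / (1.49×2.640^2) = 0.2090/10.38 = 0.0201.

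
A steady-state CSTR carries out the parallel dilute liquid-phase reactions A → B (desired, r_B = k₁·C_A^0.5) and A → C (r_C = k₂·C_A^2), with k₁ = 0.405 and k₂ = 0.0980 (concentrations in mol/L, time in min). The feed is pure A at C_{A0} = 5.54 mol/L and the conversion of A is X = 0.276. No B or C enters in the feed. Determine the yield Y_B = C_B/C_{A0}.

Exit C_A = C_{A0}(1−X) = 5.54×0.724 = 4.011 mol/L.
In a CSTR the entire volume is at exit conditions, so r_B = 0.405×4.011^0.5 = 0.8111 and r_C = 0.0980×4.011^2 = 1.577.
Fraction of consumed A going to B: r_B/(r_B+r_C) = 0.3397.
C_B = 0.3397·C_{A0}·X = 0.3397×5.54×0.276 = 0.519 mol/L; Y_B = C_B/C_{A0} = 0.0938.

0.0938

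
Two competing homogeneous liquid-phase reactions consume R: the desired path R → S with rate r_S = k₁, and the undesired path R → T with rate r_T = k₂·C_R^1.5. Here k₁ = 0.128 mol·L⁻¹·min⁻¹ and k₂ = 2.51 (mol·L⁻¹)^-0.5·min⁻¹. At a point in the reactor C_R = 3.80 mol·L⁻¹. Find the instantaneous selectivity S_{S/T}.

0.00688

S_{S/T} = r_S/r_T = (k₁)/(k₂·C_R^1.5) = (k₁/k₂)·C_R^-1.5.
= (0.128) / (2.51×3.800^1.5) = 0.1280/18.59 = 0.00688.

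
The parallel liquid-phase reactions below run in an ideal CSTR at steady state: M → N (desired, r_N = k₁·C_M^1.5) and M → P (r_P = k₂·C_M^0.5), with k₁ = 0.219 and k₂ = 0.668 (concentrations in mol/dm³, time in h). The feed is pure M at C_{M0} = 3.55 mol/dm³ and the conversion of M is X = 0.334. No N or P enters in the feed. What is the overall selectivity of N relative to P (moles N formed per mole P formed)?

Exit C_M = C_{M0}(1−X) = 3.55×0.666 = 2.364 mol/dm³.
In a CSTR the entire volume is at exit conditions, so r_N = 0.219×2.364^1.5 = 0.7962 and r_P = 0.668×2.364^0.5 = 1.027.
Overall selectivity = C_N/C_P = r_Nτ/(r_Pτ) = r_N/r_P = 0.775.

0.775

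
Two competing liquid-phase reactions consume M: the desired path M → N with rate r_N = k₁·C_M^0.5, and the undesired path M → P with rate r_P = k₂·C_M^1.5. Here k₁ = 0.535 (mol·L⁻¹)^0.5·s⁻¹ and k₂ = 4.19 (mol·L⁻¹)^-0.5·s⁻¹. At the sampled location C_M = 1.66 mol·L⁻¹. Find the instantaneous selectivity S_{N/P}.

0.0769

S_{N/P} = r_N/r_P = (k₁·C_M^0.5)/(k₂·C_M^1.5) = (k₁/k₂)·C_M⁻¹.
= (0.535×1.660^0.5) / (4.19×1.660^1.5) = 0.6893/8.961 = 0.0769.
The undesired path is higher order in M, so low C_M (CSTR or dilute feed) favours N.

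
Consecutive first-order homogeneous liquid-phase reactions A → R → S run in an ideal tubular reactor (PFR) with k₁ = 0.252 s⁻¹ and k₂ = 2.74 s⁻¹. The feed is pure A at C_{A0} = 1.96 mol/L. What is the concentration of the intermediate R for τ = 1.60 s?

0.130 mol/L

Solving the coupled first-order balances gives C_R(τ) = [k₁/(k₂−k₁)]·C_{A0}·(e^(−k₁τ) − e^(−k₂τ)).
e^(−k₁τ) = e^(−0.252×1.60) = e^(−0.4032) = 0.6682; e^(−k₂τ) = e^(−4.384) = 0.01248.
C_R = 0.252×1.96/(2.74−0.252) × (0.6682−0.01248) = 0.1985×0.6557 = 0.1302 mol/L.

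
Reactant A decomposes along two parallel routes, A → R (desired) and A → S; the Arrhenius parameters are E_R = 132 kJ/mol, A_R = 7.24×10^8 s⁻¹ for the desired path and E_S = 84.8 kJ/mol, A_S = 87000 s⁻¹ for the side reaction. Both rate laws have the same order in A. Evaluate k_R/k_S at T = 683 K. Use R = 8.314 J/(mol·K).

2.04

k_R/k_S = (A_R/A_S)·exp[−(E_R−E_S)/(RT)] = (A_R/A_S)·exp[(E_S−E_R)/(RT)].
(E_S−E_R)/(RT) = (84.8−132)×10³/(8.314×683) = -47200/5678 = -8.312.
k_R/k_S = (7.24×10^8/87000)·exp(-8.312) = 8322 × 2.455×10^-4 = 2.04.
Since E_R > E_S, raising the temperature improves selectivity toward R.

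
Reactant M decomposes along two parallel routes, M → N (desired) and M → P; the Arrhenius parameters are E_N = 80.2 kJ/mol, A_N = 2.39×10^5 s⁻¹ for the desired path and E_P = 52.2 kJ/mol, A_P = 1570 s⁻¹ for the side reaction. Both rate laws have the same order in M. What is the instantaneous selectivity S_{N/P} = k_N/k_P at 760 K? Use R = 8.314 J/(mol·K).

With equal orders, S_{N/P} = k_N/k_P = (A_N/A_P)·exp[(E_P−E_N)/(RT)].
(E_P−E_N)/(RT) = (52.2−80.2)×10³/(8.314×760) = -28000/6319 = -4.431.
k_N/k_P = (2.39×10^5/1570)·exp(-4.431) = 152.2 × 0.01190 = 1.81.
Since E_N > E_P, raising the temperature improves selectivity toward N.

1.81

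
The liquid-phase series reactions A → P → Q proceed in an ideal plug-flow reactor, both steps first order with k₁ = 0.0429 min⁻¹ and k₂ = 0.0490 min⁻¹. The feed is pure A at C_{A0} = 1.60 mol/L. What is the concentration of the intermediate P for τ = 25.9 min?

The intermediate concentration in a first-order A→B→C sequence is C_P = k₁C_{A0}(e^(−k₁τ) − e^(−k₂τ))/(k₂−k₁).
e^(−k₁τ) = e^(−0.0429×25.9) = e^(−1.111) = 0.3292; e^(−k₂τ) = e^(−1.269) = 0.2811.
C_P = 0.0429×1.60/(0.0490−0.0429) × (0.3292−0.2811) = 11.25×0.04811 = 0.5413 mol/L.

0.541 mol/L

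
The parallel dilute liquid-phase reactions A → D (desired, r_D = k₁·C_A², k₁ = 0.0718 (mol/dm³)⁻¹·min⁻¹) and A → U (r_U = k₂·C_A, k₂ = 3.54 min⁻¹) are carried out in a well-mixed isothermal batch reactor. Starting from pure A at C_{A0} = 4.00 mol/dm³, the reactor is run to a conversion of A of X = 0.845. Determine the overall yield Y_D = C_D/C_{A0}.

C_A = C_{A0}(1−X) = 0.6200 mol/dm³.
Along a PFR/batch, dC_U/dC_A = −r_U/(r_D+r_U) = −k₂/(k₂+k₁·C_A).
Integrating from C_{A0} to C_A: C_U = (3.54/0.0718)·ln[(3.54+0.0718·4.00)/(3.54+0.0718·0.620)] = 49.30·ln(3.827/3.585) = 3.230 mol/dm³.
Then C_D = (C_{A0}−C_A) − C_U = 3.380 − 3.230 = 0.1501 mol/dm³.
Y_D = C_D/C_{A0} = 0.1501/4.00 = 0.0375.

0.0375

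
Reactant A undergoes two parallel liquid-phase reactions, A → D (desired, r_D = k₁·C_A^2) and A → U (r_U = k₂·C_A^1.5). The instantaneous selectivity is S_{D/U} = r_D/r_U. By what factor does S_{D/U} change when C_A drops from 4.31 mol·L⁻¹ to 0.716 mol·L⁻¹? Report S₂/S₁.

S_{D/U} = (k₁/k₂)·C_A^0.5, so S₂/S₁ = (C_{A,2}/C_{A,1})^0.5.
= (0.716/4.31)^0.5 = (0.1661)^0.5 = 0.408.
Selectivity toward D falls as C_A falls — high-concentration operation is favoured.

0.408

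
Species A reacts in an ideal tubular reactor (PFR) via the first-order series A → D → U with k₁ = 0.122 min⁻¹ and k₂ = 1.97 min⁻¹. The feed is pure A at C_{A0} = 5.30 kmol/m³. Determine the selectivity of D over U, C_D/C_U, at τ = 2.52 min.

For first-order series with pure A initially, C_D(τ) = k₁C_{A0}/(k₂−k₁)·(e^(−k₁τ) − e^(−k₂τ)).
e^(−k₁τ) = e^(−0.122×2.52) = e^(−0.3074) = 0.7353; e^(−k₂τ) = e^(−4.964) = 0.006982.
C_D = 0.122×5.30/(1.97−0.122) × (0.7353−0.006982) = 0.3499×0.7283 = 0.2548 kmol/m³.
C_A = C_{A0}e^(−k₁τ) = 3.897 kmol/m³, so C_U = C_{A0}−C_A−C_D = 1.148 kmol/m³; C_D/C_U = 0.222.

0.222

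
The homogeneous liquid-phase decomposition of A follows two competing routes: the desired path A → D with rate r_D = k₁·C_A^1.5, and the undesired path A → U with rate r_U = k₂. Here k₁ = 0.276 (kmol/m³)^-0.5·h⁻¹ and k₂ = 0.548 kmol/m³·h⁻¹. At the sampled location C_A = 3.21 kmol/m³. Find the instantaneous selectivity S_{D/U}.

2.90

S_{D/U} = r_D/r_U = (k₁·C_A^1.5)/(k₂) = (k₁/k₂)·C_A^1.5.
= (0.276×3.210^1.5) / (0.548) = 1.587/0.5480 = 2.90.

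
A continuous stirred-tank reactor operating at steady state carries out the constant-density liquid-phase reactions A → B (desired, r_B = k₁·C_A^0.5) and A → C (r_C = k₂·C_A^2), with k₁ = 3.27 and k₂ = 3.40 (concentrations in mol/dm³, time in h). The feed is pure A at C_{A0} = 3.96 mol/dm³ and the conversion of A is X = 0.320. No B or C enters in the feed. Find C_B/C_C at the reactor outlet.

0.218

Exit C_A = C_{A0}(1−X) = 3.96×0.680 = 2.693 mol/dm³.
Rates in a CSTR are evaluated at the outlet concentration: r_B = 3.27×2.693^0.5 = 5.366, r_C = 3.40×2.693^2 = 24.65.
Overall selectivity = C_B/C_C = r_Bτ/(r_Cτ) = r_B/r_C = 0.218.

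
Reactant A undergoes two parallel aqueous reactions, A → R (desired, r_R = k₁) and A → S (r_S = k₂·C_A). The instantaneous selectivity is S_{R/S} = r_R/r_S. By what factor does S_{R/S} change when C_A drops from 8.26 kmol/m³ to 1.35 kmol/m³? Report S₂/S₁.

S_{R/S} = (k₁/k₂)·C_A⁻¹, so S₂/S₁ = (C_{A,2}/C_{A,1})⁻¹.
= 8.26/1.35 = 6.12.

6.12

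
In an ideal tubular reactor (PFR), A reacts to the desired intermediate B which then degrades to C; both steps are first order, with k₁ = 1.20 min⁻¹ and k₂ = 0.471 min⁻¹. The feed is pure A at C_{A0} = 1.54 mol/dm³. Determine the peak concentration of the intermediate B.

0.842 mol/dm³

Evaluating C_B at τ_opt = ln(k₂/k₁)/(k₂−k₁) gives C_{B,max}/C_{A0} = (k₁/k₂)^[k₂/(k₂−k₁)].
= (1.20/0.471)^(0.471/(0.471−1.20)) = (2.548)^(-0.6461) = 0.5465.
C_{B,max} = 0.5465×1.54 = 0.842 mol/dm³.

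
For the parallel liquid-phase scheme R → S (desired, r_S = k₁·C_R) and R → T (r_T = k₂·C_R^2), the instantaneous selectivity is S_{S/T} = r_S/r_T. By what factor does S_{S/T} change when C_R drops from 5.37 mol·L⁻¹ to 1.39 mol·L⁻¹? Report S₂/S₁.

3.86

S_{S/T} = (k₁/k₂)·C_R⁻¹, so S₂/S₁ = (C_{R,2}/C_{R,1})⁻¹.
= 5.37/1.39 = 3.86.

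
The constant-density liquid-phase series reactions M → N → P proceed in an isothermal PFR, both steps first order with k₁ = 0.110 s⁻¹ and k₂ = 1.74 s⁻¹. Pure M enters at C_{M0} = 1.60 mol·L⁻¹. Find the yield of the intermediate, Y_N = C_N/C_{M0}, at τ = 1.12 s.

0.0500

Solving the coupled first-order balances gives C_N(τ) = [k₁/(k₂−k₁)]·C_{M0}·(e^(−k₁τ) − e^(−k₂τ)).
e^(−k₁τ) = e^(−0.110×1.12) = e^(−0.1232) = 0.8841; e^(−k₂τ) = e^(−1.949) = 0.1424.
C_N = 0.110×1.60/(1.74−0.110) × (0.8841−0.1424) = 0.1080×0.7416 = 0.08008 mol·L⁻¹.
Y_N = C_N/C_{M0} = 0.08008/1.60 = 0.0500.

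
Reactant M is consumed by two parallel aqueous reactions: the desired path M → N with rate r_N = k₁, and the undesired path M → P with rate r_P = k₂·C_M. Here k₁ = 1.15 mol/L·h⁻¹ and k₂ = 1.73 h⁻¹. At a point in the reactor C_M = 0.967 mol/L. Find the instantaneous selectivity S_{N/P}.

S_{N/P} = r_N/r_P = (k₁)/(k₂·C_M) = (k₁/k₂)·C_M⁻¹.
= (1.15) / (1.73×0.9670) = 1.150/1.673 = 0.687.

0.687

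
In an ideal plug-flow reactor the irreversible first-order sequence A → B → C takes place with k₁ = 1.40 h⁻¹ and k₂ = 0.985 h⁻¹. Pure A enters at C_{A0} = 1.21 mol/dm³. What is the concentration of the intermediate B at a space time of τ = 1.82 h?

0.360 mol/dm³

For first-order series with pure A initially, C_B(τ) = k₁C_{A0}/(k₂−k₁)·(e^(−k₁τ) − e^(−k₂τ)).
e^(−k₁τ) = e^(−1.40×1.82) = e^(−2.548) = 0.07824; e^(−k₂τ) = e^(−1.793) = 0.1665.
C_B = 1.40×1.21/(0.985−1.40) × (0.07824−0.1665) = (-4.082)×(-0.08827) = 0.3603 mol/dm³.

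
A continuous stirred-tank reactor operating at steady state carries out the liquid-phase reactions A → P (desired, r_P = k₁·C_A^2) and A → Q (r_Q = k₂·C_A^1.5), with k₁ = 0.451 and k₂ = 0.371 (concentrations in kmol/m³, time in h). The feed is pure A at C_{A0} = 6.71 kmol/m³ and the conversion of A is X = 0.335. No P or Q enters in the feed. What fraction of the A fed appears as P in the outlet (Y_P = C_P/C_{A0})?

0.241

Exit C_A = C_{A0}(1−X) = 6.71×0.665 = 4.462 kmol/m³.
Rates in a CSTR are evaluated at the outlet concentration: r_P = 0.451×4.462^2 = 8.980, r_Q = 0.371×4.462^1.5 = 3.497.
Fraction of consumed A going to P: r_P/(r_P+r_Q) = 0.7197.
C_P = 0.7197·C_{A0}·X = 0.7197×6.71×0.335 = 1.62 kmol/m³; Y_P = C_P/C_{A0} = 0.241.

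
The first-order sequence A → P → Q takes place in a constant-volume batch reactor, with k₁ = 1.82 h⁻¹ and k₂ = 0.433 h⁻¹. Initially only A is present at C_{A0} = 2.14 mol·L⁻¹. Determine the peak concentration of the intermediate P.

For a first-order series the maximum intermediate yield is C_{P,max}/C_{A0} = (k₁/k₂)^[k₂/(k₂−k₁)].
= (1.82/0.433)^(0.433/(0.433−1.82)) = (4.203)^(-0.3122) = 0.6387.
C_{P,max} = 0.6387×2.14 = 1.37 mol·L⁻¹.

1.37 mol·L⁻¹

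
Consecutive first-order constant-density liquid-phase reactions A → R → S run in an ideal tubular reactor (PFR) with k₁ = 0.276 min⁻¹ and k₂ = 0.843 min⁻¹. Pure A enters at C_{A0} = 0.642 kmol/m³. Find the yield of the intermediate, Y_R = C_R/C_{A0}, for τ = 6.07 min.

The intermediate concentration in a first-order A→B→C sequence is C_R = k₁C_{A0}(e^(−k₁τ) − e^(−k₂τ))/(k₂−k₁).
e^(−k₁τ) = e^(−0.276×6.07) = e^(−1.675) = 0.1872; e^(−k₂τ) = e^(−5.117) = 0.005994.
C_R = 0.276×0.642/(0.843−0.276) × (0.1872−0.005994) = 0.3125×0.1813 = 0.05664 kmol/m³.
Y_R = C_R/C_{A0} = 0.05664/0.642 = 0.0882.

0.0882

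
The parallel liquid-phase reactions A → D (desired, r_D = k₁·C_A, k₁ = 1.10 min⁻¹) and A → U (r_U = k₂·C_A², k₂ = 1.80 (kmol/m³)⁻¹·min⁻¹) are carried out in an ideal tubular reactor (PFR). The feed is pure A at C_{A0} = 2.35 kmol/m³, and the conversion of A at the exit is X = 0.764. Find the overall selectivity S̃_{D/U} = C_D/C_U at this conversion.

C_A = C_{A0}(1−X) = 0.5546 kmol/m³.
Along a PFR/batch, dC_D/dC_A = −r_D/(r_D+r_U) = −k₁/(k₁+k₂·C_A).
Integrating from C_{A0} to C_A: C_D = (1.10/1.80)·ln[(1.10+1.80·2.35)/(1.10+1.80·0.555)] = 0.6111·ln(5.330/2.098) = 0.5697 kmol/m³.
C_U = (C_{A0}−C_A)−C_D = 1.226 kmol/m³; S̃_{D/U} = 0.5697/1.226 = 0.465.

0.465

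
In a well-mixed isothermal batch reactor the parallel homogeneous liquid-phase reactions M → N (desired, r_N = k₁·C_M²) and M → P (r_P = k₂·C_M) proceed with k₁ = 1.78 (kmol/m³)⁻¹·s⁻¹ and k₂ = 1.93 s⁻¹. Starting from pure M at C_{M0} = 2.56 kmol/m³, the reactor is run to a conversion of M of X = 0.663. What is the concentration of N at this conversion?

C_M = C_{M0}(1−X) = 0.8627 kmol/m³.
Along a PFR/batch, dC_P/dC_M = −r_P/(r_N+r_P) = −k₂/(k₂+k₁·C_M).
Integrating from C_{M0} to C_M: C_P = (1.93/1.78)·ln[(1.93+1.78·2.56)/(1.93+1.78·0.863)] = 1.084·ln(6.487/3.466) = 0.6797 kmol/m³.
Then C_N = (C_{M0}−C_M) − C_P = 1.697 − 0.6797 = 1.018 kmol/m³.

1.02 kmol/m³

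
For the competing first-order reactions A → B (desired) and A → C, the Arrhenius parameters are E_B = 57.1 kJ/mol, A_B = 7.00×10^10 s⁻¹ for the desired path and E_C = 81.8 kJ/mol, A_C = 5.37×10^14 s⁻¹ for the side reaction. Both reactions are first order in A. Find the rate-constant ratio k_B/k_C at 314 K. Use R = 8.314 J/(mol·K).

Since both paths have the same order in A, the concentration cancels and S_{B/C} = k_B/k_C = (A_B/A_C)·exp[(E_C−E_B)/(RT)].
(E_C−E_B)/(RT) = (81.8−57.1)×10³/(8.314×314) = 24700/2611 = 9.461.
k_B/k_C = (7.00×10^10/5.37×10^14)·exp(9.461) = 1.304×10^-4 × 12854 = 1.68.

1.68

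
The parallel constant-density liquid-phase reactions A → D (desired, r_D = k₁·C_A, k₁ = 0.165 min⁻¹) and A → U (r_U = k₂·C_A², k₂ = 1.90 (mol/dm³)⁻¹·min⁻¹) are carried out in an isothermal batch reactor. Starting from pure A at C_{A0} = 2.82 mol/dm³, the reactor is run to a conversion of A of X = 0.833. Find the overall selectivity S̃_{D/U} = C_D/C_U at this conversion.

0.0650

C_A = C_{A0}(1−X) = 0.4709 mol/dm³.
Along a PFR/batch, dC_D/dC_A = −r_D/(r_D+r_U) = −k₁/(k₁+k₂·C_A).
Integrating from C_{A0} to C_A: C_D = (0.165/1.90)·ln[(0.165+1.90·2.82)/(0.165+1.90·0.471)] = 0.08684·ln(5.523/1.060) = 0.1434 mol/dm³.
C_U = (C_{A0}−C_A)−C_D = 2.206 mol/dm³; S̃_{D/U} = 0.1434/2.206 = 0.0650.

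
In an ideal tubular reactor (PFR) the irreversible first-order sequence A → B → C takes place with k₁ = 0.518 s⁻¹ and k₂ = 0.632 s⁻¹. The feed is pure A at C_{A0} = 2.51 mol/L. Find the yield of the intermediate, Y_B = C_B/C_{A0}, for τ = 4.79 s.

Solving the coupled first-order balances gives C_B(τ) = [k₁/(k₂−k₁)]·C_{A0}·(e^(−k₁τ) − e^(−k₂τ)).
e^(−k₁τ) = e^(−0.518×4.79) = e^(−2.481) = 0.08364; e^(−k₂τ) = e^(−3.027) = 0.04845.
C_B = 0.518×2.51/(0.632−0.518) × (0.08364−0.04845) = 11.41×0.03519 = 0.4014 mol/L.
Y_B = C_B/C_{A0} = 0.4014/2.51 = 0.160.

0.160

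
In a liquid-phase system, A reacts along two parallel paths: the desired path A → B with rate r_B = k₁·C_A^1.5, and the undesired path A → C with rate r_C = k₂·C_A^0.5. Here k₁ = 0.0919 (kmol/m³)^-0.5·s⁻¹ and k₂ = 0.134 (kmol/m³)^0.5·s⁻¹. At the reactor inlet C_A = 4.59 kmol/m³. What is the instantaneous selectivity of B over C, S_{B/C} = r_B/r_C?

3.15

S_{B/C} = r_B/r_C = (k₁·C_A^1.5)/(k₂·C_A^0.5) = (k₁/k₂)·C_A.
= (0.0919×4.590^1.5) / (0.134×4.590^0.5) = 0.9037/0.2871 = 3.15.
Since the desired path is higher order in A, keeping C_A high (PFR or concentrated feed) favours B.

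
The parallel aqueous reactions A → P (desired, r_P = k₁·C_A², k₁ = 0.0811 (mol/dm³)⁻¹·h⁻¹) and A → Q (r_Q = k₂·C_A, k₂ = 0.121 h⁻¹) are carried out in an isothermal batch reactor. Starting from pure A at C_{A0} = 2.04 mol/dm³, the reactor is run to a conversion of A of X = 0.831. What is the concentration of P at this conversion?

0.720 mol/dm³

C_A = C_{A0}(1−X) = 0.3448 mol/dm³.
Along a PFR/batch, dC_Q/dC_A = −r_Q/(r_P+r_Q) = −k₂/(k₂+k₁·C_A).
Integrating from C_{A0} to C_A: C_Q = (0.121/0.0811)·ln[(0.121+0.0811·2.04)/(0.121+0.0811·0.345)] = 1.492·ln(0.2864/0.1490) = 0.9756 mol/dm³.
Then C_P = (C_{A0}−C_A) − C_Q = 1.695 − 0.9756 = 0.7197 mol/dm³.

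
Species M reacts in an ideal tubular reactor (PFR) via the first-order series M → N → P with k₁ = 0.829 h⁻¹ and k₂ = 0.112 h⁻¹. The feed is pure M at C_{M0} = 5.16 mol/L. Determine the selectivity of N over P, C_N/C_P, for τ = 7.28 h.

1.04

For first-order series with pure M initially, C_N(τ) = k₁C_{M0}/(k₂−k₁)·(e^(−k₁τ) − e^(−k₂τ)).
e^(−k₁τ) = e^(−0.829×7.28) = e^(−6.035) = 0.002393; e^(−k₂τ) = e^(−0.8154) = 0.4425.
C_N = 0.829×5.16/(0.112−0.829) × (0.002393−0.4425) = (-5.966)×(-0.4401) = 2.626 mol/L.
C_M = C_{M0}e^(−k₁τ) = 0.01235 mol/L, so C_P = C_{M0}−C_M−C_N = 2.522 mol/L; C_N/C_P = 1.04.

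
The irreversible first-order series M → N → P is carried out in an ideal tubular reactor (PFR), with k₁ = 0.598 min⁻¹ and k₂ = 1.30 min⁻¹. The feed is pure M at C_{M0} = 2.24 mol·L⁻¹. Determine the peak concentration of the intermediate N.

0.532 mol·L⁻¹

For a first-order series the maximum intermediate yield is C_{N,max}/C_{M0} = (k₁/k₂)^[k₂/(k₂−k₁)].
= (0.598/1.30)^(1.30/(1.30−0.598)) = (0.4600)^(1.852) = 0.2374.
C_{N,max} = 0.2374×2.24 = 0.532 mol·L⁻¹.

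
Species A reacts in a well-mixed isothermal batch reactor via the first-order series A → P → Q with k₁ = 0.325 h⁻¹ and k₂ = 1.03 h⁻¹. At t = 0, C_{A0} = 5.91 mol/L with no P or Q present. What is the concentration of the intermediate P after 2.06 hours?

1.07 mol/L

Solving the coupled first-order balances gives C_P(t) = [k₁/(k₂−k₁)]·C_{A0}·(e^(−k₁t) − e^(−k₂t)).
e^(−k₁t) = e^(−0.325×2.06) = e^(−0.6695) = 0.5120; e^(−k₂t) = e^(−2.122) = 0.1198.
C_P = 0.325×5.91/(1.03−0.325) × (0.5120−0.1198) = 2.724×0.3921 = 1.068 mol/L.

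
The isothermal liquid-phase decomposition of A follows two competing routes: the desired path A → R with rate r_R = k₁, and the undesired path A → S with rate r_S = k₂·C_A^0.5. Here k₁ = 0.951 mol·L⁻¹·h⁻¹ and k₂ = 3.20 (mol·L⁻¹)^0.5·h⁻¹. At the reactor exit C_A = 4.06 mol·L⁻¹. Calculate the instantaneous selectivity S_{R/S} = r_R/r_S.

0.147

S_{R/S} = r_R/r_S = (k₁)/(k₂·C_A^0.5) = (k₁/k₂)·C_A^-0.5.
= (0.951) / (3.20×4.060^0.5) = 0.9510/6.448 = 0.147.
The undesired path is higher order in A, so low C_A (CSTR or dilute feed) favours R.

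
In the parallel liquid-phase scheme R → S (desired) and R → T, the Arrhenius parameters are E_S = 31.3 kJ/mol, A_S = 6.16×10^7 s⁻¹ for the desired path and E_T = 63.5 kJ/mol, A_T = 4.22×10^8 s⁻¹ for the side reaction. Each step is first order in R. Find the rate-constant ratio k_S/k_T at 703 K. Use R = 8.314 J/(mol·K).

36.0

With equal orders, S_{S/T} = k_S/k_T = (A_S/A_T)·exp[(E_T−E_S)/(RT)].
(E_T−E_S)/(RT) = (63.5−31.3)×10³/(8.314×703) = 32200/5845 = 5.509.
k_S/k_T = (6.16×10^7/4.22×10^8)·exp(5.509) = 0.1460 × 247.0 = 36.0.
Since E_S < E_T, lowering the temperature improves selectivity toward S.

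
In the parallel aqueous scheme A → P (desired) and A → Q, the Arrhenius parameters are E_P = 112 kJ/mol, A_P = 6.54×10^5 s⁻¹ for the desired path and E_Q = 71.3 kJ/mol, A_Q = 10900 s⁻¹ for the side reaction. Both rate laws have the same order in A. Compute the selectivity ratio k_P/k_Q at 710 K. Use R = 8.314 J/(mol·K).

Since both paths have the same order in A, the concentration cancels and S_{P/Q} = k_P/k_Q = (A_P/A_Q)·exp[(E_Q−E_P)/(RT)].
(E_Q−E_P)/(RT) = (71.3−112)×10³/(8.314×710) = -40700/5903 = -6.895.
k_P/k_Q = (6.54×10^5/10900)·exp(-6.895) = 60.00 × 0.001013 = 0.0608.
Since E_P > E_Q, raising the temperature improves selectivity toward P.

0.0608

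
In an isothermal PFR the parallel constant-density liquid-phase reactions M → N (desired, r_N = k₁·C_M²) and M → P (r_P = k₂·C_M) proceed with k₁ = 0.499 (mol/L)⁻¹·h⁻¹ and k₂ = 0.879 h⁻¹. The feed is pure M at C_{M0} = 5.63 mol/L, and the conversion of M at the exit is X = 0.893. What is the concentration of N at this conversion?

3.02 mol/L

C_M = C_{M0}(1−X) = 0.6024 mol/L.
Along a PFR/batch, dC_P/dC_M = −r_P/(r_N+r_P) = −k₂/(k₂+k₁·C_M).
Integrating from C_{M0} to C_M: C_P = (0.879/0.499)·ln[(0.879+0.499·5.63)/(0.879+0.499·0.602)] = 1.762·ln(3.688/1.180) = 2.008 mol/L.
Then C_N = (C_{M0}−C_M) − C_P = 5.028 − 2.008 = 3.019 mol/L.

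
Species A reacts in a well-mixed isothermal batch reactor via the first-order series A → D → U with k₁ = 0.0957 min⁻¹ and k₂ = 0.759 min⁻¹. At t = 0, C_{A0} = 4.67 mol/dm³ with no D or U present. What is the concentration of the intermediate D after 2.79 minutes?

0.435 mol/dm³

For first-order series with pure A initially, C_D(t) = k₁C_{A0}/(k₂−k₁)·(e^(−k₁t) − e^(−k₂t)).
e^(−k₁t) = e^(−0.0957×2.79) = e^(−0.2670) = 0.7657; e^(−k₂t) = e^(−2.118) = 0.1203.
C_D = 0.0957×4.67/(0.759−0.0957) × (0.7657−0.1203) = 0.6738×0.6454 = 0.4348 mol/dm³.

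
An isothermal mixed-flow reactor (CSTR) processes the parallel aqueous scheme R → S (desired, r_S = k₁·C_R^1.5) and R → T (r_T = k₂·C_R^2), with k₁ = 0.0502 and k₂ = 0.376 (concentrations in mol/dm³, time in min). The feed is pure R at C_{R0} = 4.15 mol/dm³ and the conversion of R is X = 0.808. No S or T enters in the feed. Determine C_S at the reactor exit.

0.436 mol/dm³

Exit C_R = C_{R0}(1−X) = 4.15×0.192 = 0.7968 mol/dm³.
A CSTR operates uniformly at the exit composition, giving r_S = 0.03570 and r_T = 0.2387 (each k·C_R^n at C_R = 0.7968).
Fraction of consumed R going to S: r_S/(r_S+r_T) = 0.1301.
C_S = 0.1301·C_{R0}·X = 0.1301×4.15×0.808 = 0.436 mol/dm³.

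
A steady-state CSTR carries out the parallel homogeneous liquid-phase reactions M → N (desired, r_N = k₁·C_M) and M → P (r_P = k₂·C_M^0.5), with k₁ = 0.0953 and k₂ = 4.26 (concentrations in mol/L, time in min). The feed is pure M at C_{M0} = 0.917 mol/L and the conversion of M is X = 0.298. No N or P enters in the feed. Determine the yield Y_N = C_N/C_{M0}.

0.00525

Exit C_M = C_{M0}(1−X) = 0.917×0.702 = 0.6437 mol/L.
A CSTR operates uniformly at the exit composition, giving r_N = 0.06135 and r_P = 3.418 (each k·C_M^n at C_M = 0.6437).
Fraction of consumed M going to N: r_N/(r_N+r_P) = 0.01763.
C_N = 0.01763·C_{M0}·X = 0.01763×0.917×0.298 = 0.00482 mol/L; Y_N = C_N/C_{M0} = 0.00525.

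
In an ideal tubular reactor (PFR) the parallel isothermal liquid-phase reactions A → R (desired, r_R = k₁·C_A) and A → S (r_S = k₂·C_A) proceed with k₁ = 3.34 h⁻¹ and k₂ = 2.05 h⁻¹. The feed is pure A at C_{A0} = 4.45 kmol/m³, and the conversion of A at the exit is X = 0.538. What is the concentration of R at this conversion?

1.48 kmol/m³

C_A = C_{A0}(1−X) = 2.056 kmol/m³.
Both paths are first order in A, so the instantaneous fraction to R is constant: dC_R/d(−C_A) = k₁/(k₁+k₂) = 0.6197.
C_R = 0.6197·(C_{A0}−C_A) = 0.6197×2.394 = 1.48 kmol/m³.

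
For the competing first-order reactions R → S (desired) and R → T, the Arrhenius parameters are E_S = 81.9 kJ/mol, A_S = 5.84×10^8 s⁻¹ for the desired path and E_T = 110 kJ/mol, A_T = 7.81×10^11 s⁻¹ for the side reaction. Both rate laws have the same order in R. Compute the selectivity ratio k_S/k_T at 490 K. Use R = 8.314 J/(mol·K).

0.740

Since both paths have the same order in R, the concentration cancels and S_{S/T} = k_S/k_T = (A_S/A_T)·exp[(E_T−E_S)/(RT)].
(E_T−E_S)/(RT) = (110−81.9)×10³/(8.314×490) = 28100/4074 = 6.898.
k_S/k_T = (5.84×10^8/7.81×10^11)·exp(6.898) = 7.478×10^-4 × 989.9 = 0.740.
Since E_S < E_T, lowering the temperature improves selectivity toward S.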